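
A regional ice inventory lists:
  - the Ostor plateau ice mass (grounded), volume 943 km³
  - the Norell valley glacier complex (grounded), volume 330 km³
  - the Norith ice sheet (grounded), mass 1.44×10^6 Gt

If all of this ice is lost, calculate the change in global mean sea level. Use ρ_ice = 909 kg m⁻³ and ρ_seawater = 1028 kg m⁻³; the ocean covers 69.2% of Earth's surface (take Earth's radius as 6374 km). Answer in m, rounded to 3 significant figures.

Ostor: 943 km³ × (909/1028) = 833.8 km³ of water.
Norell: 330 km³ × (909/1028) = 291.8 km³ of water.
Norith: 1.44×10^6 Gt = 1.440×10^18 kg; dividing by ρ_w = 1028 kg m⁻³ gives 1.401×10^15 m³ of water.
Total added water ≈ 1.402×10^15 m³ over 3.53×10^14 m² → Δh = 3.97 m.

≈ 3.97 m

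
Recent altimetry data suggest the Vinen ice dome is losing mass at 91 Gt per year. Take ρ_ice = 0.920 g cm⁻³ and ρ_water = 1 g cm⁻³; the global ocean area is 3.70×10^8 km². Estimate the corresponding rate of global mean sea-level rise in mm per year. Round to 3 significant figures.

≈ 0.246 mm/yr

ρ_w = 1 g cm⁻³ = 1000 kg m⁻³. Annual water volume added = 91 Gt / ρ_w = 9.100×10^13 kg / 1000 kg m⁻³ = 9.100×10^10 m³.
Δh per year = 9.100×10^10 / 3.70×10^14 = 2.46×10^-4 m = 0.246 mm.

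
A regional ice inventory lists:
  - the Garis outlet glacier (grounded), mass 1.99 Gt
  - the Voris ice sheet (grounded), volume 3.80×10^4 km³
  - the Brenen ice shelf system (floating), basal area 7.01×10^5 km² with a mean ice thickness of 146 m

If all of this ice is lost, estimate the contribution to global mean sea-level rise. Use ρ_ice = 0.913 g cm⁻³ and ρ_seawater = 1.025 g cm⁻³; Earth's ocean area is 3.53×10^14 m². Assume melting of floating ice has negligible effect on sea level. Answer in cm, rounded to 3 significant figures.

≈ 9.59 cm

Garis: 1.99 Gt = 1.990×10^12 kg; dividing by ρ_w = 1.025 g cm⁻³ = 1025 kg m⁻³ gives 1.941×10^9 m³ of water.
Voris: 3.80×10^4 km³ × (913/1025) = 3.385×10^4 km³ of water.
The Brenen ice shelf system is floating and already displaces its own weight of water, so its melt adds essentially nothing to sea level.
Total added water ≈ 3.385×10^13 m³ over 3.53×10^14 m² → Δh = 0.0959 m = 9.59 cm.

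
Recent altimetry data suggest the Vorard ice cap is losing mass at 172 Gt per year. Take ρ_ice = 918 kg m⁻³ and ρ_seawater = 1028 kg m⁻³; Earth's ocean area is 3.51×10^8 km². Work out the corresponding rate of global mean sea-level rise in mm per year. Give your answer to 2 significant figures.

≈ 0.48 mm/yr

ρ_w = 1028 kg m⁻³. Annual water volume added = 172 Gt / ρ_w = 1.720×10^14 kg / 1028 kg m⁻³ = 1.673×10^11 m³.
Δh per year = 1.673×10^11 / 3.51×10^14 = 4.77×10^-4 m = 0.48 mm.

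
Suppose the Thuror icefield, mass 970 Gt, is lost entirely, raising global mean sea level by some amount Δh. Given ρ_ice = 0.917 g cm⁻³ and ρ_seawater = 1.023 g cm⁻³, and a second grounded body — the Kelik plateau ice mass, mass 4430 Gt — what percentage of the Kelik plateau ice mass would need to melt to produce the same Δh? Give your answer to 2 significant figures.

Equal sea-level rise means equal mass of meltwater, i.e. equal mass of ice lost.
Ice mass of Thuror: 9.700×10^14 kg; ice mass of Kelik: 4.430×10^15 kg.
Fraction required = 9.700×10^14 / 4.430×10^15 = 0.219 → 22 %.

≈ 22 %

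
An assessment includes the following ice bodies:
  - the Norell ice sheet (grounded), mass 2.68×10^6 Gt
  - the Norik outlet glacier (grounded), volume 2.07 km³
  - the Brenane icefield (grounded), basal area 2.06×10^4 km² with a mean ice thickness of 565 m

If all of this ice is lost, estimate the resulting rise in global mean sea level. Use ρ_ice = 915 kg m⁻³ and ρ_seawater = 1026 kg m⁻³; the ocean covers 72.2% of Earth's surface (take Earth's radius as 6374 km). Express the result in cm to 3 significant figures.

Norell: 2.68×10^6 Gt = 2.680×10^18 kg; dividing by ρ_w = 1026 kg m⁻³ gives 2.612×10^15 m³ of water.
Norik: 2.07 km³ × (915/1026) = 1.846 km³ of water.
Brenane: ice volume = 2.06×10^4 km² × 565 m = 1.164×10^4 km³; 1.164×10^4 × (915/1026) = 1.038×10^4 km³ of water.
Total added water ≈ 2.622×10^15 m³ over 3.69×10^14 m² → Δh = 7.11 m = 711 cm.

≈ 711 cm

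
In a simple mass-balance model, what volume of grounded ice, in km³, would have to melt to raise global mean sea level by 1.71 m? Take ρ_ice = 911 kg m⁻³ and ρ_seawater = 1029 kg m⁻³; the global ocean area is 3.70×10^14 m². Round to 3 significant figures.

Required water volume = Δh × A = 1.71 m × 3.70×10^14 m² = 6.327×10^14 m³ = 6.327×10^5 km³.
Ice volume = water volume × ρ_w/ρ_ice = 6.327×10^5 × 1029/911 = 7.15×10^5 km³.

≈ 7.15×10^5 km³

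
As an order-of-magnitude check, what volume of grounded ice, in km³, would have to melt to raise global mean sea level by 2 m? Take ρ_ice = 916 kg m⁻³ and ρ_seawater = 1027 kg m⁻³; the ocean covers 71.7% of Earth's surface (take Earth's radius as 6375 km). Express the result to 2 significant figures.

≈ 8.2×10^5 km³

Required water volume = Δh × A = 2 m × 3.66×10^14 m² = 7.324×10^14 m³ = 7.324×10^5 km³.
Ice volume = water volume × ρ_w/ρ_ice = 7.324×10^5 × 1027/916 = 8.2×10^5 km³.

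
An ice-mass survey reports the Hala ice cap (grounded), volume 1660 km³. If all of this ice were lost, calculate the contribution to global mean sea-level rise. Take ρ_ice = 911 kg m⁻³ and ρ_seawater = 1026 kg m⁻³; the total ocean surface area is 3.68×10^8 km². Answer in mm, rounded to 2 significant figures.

Hala: 1660 km³ × (911/1026) = 1474 km³ of water.
Spread over 3.68×10^14 m² of ocean, Δh = 1.474×10^12 / 3.68×10^14 = 4.01×10^-3 m = 4.0 mm.

≈ 4.0 mm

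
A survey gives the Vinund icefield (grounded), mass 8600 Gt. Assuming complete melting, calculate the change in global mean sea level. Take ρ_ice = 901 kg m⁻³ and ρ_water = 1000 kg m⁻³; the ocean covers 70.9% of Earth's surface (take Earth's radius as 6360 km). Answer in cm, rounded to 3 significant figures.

≈ 2.39 cm

Vinund: 8600 Gt = 8.600×10^15 kg; dividing by ρ_w = 1000 kg m⁻³ gives 8.600×10^12 m³ of water.
Spread over 3.60×10^14 m² of ocean, Δh = 8.600×10^12 / 3.60×10^14 = 0.0239 m = 2.39 cm.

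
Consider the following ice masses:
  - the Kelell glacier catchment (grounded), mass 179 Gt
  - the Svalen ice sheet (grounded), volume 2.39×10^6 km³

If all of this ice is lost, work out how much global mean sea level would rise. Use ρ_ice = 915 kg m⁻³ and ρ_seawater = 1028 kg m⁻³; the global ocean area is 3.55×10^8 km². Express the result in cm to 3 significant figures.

Kelell: 179 Gt = 1.790×10^14 kg; dividing by ρ_w = 1028 kg m⁻³ gives 1.741×10^11 m³ of water.
Svalen: 2.39×10^6 km³ × (915/1028) = 2.127×10^6 km³ of water.
Total added water ≈ 2.127×10^15 m³ over 3.55×10^14 m² → Δh = 5.99 m = 599 cm.

≈ 599 cm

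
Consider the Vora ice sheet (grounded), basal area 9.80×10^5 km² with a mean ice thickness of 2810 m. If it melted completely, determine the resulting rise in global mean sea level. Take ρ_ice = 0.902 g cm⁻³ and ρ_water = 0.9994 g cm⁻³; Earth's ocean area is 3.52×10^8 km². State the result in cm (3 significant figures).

Vora: ice volume = 9.80×10^5 km² × 2810 m = 2.754×10^6 km³; 2.754×10^6 × (902/999.4) = 2.485×10^6 km³ of water.
Spread over 3.52×10^14 m² of ocean, Δh = 2.485×10^15 / 3.52×10^14 = 7.06 m = 706 cm.

≈ 706 cm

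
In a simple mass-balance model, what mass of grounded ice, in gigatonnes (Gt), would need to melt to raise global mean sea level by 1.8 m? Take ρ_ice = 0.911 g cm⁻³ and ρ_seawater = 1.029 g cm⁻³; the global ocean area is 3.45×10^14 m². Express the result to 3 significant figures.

≈ 6.39×10^5 Gt

Required water volume = Δh × A = 1.8 m × 3.45×10^14 m² = 6.210×10^14 m³.
ρ_w = 1.029 g cm⁻³ = 1029 kg m⁻³, so the mass of water = 6.210×10^14 m³ × 1029 kg m⁻³ = 6.390×10^17 kg = 6.39×10^5 Gt (and the same mass of ice, by conservation).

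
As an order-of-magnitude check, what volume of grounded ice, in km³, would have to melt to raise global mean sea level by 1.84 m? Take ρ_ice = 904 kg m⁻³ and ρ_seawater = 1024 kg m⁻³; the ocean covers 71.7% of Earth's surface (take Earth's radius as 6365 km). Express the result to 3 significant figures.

≈ 7.61×10^5 km³

Required water volume = Δh × A = 1.84 m × 3.65×10^14 m² = 6.717×10^14 m³ = 6.717×10^5 km³.
Ice volume = water volume × ρ_w/ρ_ice = 6.717×10^5 × 1024/904 = 7.61×10^5 km³.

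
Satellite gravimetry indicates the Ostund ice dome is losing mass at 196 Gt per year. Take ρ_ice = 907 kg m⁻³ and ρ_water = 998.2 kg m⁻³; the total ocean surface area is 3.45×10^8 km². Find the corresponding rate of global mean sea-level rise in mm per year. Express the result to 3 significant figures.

≈ 0.569 mm/yr

ρ_w = 998.2 kg m⁻³. Annual water volume added = 196 Gt / ρ_w = 1.960×10^14 kg / 998.2 kg m⁻³ = 1.964×10^11 m³.
Δh per year = 1.964×10^11 / 3.45×10^14 = 5.69×10^-4 m = 0.569 mm.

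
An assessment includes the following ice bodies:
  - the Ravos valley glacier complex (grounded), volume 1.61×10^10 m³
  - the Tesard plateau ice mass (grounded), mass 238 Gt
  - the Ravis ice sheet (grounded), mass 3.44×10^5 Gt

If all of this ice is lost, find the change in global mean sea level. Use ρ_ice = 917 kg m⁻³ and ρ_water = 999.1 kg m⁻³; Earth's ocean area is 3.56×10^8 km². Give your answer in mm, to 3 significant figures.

Ravos: 1.61×10^10 m³ × (917/999.1) = 1.478×10^10 m³ of water.
Tesard: 238 Gt = 2.380×10^14 kg; dividing by ρ_w = 999.1 kg m⁻³ gives 2.382×10^11 m³ of water.
Ravis: 3.44×10^5 Gt = 3.440×10^17 kg; dividing by ρ_w = 999.1 kg m⁻³ gives 3.443×10^14 m³ of water.
Total added water ≈ 3.446×10^14 m³ over 3.56×10^14 m² → Δh = 0.968 m = 968 mm.

≈ 968 mm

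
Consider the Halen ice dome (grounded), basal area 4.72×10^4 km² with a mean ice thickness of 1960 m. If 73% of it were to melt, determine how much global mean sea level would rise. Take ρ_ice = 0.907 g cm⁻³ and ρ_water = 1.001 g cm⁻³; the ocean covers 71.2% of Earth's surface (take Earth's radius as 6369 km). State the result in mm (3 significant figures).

≈ 169 mm

Halen: ice volume = 4.72×10^4 km² × 1960 m = 9.251×10^4 km³; 0.73 × 9.251×10^4 × (907/1001) = 6.119×10^4 km³ of water.
Spread over 3.63×10^14 m² of ocean, Δh = 6.119×10^13 / 3.63×10^14 = 0.169 m = 169 mm.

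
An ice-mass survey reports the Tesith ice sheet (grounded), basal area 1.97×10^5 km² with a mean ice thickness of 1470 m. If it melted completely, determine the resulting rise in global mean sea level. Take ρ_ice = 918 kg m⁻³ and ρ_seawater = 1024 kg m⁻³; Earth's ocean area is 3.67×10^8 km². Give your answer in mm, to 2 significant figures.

≈ 710 mm

Tesith: ice volume = 1.97×10^5 km² × 1470 m = 2.896×10^5 km³; 2.896×10^5 × (918/1024) = 2.596×10^5 km³ of water.
Spread over 3.67×10^14 m² of ocean, Δh = 2.596×10^14 / 3.67×10^14 = 0.707 m = 710 mm.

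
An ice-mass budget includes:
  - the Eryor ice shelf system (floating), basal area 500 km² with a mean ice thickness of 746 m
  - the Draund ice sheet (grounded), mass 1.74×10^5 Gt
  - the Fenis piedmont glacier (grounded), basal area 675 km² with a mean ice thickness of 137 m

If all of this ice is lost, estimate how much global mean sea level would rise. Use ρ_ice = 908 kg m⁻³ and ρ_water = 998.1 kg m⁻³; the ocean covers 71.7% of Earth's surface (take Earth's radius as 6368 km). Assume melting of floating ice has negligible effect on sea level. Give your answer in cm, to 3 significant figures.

≈ 47.7 cm

The Eryor ice shelf system is floating and already displaces its own weight of water, so its melt adds essentially nothing to sea level.
Draund: 1.74×10^5 Gt = 1.740×10^17 kg; dividing by ρ_w = 998.1 kg m⁻³ gives 1.743×10^14 m³ of water.
Fenis: ice volume = 675 km² × 137 m = 92.47 km³; 92.47 × (908/998.1) = 84.13 km³ of water.
Total added water ≈ 1.744×10^14 m³ over 3.65×10^14 m² → Δh = 0.477 m = 47.7 cm.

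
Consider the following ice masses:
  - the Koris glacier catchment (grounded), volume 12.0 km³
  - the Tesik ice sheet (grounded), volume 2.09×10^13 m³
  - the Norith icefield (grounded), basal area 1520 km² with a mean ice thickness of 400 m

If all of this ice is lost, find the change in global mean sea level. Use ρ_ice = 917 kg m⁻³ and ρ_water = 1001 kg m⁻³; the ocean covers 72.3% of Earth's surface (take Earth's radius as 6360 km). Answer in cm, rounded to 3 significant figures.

Koris: 12.0 km³ × (917/1001) = 10.99 km³ of water.
Tesik: 2.09×10^13 m³ × (917/1001) = 1.915×10^13 m³ of water.
Norith: ice volume = 1520 km² × 400 m = 608.0 km³; 608.0 × (917/1001) = 557.0 km³ of water.
Total added water ≈ 1.971×10^13 m³ over 3.68×10^14 m² → Δh = 0.0536 m = 5.36 cm.

≈ 5.36 cm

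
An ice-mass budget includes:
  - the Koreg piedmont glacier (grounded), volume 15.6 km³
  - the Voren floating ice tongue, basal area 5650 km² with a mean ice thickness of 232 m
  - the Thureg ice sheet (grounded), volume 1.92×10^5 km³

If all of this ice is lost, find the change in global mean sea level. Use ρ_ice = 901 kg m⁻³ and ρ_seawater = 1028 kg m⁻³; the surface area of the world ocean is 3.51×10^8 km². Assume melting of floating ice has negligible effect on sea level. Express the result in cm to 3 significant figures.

≈ 47.9 cm

Koreg: 15.6 km³ × (901/1028) = 13.67 km³ of water.
The Voren floating ice tongue is floating and already displaces its own weight of water, so its melt adds essentially nothing to sea level.
Thureg: 1.92×10^5 km³ × (901/1028) = 1.683×10^5 km³ of water.
Total added water ≈ 1.683×10^14 m³ over 3.51×10^14 m² → Δh = 0.479 m = 47.9 cm.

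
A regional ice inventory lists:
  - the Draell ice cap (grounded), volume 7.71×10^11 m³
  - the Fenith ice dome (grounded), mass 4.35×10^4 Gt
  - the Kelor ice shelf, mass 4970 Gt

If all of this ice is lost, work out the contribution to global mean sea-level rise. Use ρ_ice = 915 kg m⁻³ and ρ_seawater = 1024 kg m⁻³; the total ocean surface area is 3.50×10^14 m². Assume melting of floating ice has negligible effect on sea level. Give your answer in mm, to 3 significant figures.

≈ 123 mm

Draell: 7.71×10^11 m³ × (915/1024) = 6.889×10^11 m³ of water.
Fenith: 4.35×10^4 Gt = 4.350×10^16 kg; dividing by ρ_w = 1024 kg m⁻³ gives 4.248×10^13 m³ of water.
The Kelor ice shelf is floating and already displaces its own weight of water, so its melt adds essentially nothing to sea level.
Total added water ≈ 4.317×10^13 m³ over 3.50×10^14 m² → Δh = 0.123 m = 123 mm.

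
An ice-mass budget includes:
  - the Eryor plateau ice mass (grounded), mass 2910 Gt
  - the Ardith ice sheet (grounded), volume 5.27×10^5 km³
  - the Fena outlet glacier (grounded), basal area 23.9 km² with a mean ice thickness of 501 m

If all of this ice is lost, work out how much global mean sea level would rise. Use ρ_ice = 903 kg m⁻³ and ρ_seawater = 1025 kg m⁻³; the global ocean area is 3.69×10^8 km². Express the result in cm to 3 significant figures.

≈ 127 cm

Eryor: 2910 Gt = 2.910×10^15 kg; dividing by ρ_w = 1025 kg m⁻³ gives 2.839×10^12 m³ of water.
Ardith: 5.27×10^5 km³ × (903/1025) = 4.643×10^5 km³ of water.
Fena: ice volume = 23.9 km² × 501 m = 11.97 km³; 11.97 × (903/1025) = 10.55 km³ of water.
Total added water ≈ 4.671×10^14 m³ over 3.69×10^14 m² → Δh = 1.27 m = 127 cm.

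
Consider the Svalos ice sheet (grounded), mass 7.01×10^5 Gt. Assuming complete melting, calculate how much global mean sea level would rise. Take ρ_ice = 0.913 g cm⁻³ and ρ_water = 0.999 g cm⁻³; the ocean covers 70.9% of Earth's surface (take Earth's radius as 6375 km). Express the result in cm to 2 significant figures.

≈ 190 cm

Svalos: 7.01×10^5 Gt = 7.010×10^17 kg; dividing by ρ_w = 0.999 g cm⁻³ = 999 kg m⁻³ gives 7.017×10^14 m³ of water.
Spread over 3.62×10^14 m² of ocean, Δh = 7.017×10^14 / 3.62×10^14 = 1.94 m = 190 cm.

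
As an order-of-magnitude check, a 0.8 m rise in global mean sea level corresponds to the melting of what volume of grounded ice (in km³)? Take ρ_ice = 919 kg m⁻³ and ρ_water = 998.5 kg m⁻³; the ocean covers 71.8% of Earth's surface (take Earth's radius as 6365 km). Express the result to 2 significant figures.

Required water volume = Δh × A = 0.8 m × 3.66×10^14 m² = 2.924×10^14 m³ = 2.924×10^5 km³.
Ice volume = water volume × ρ_w/ρ_ice = 2.924×10^5 × 998.5/919 = 3.2×10^5 km³.

≈ 3.2×10^5 km³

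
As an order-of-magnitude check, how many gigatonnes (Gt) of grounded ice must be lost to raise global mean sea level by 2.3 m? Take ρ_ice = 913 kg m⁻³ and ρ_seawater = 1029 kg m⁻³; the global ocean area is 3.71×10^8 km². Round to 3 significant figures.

≈ 8.78×10^5 Gt

Required water volume = Δh × A = 2.3 m × 3.71×10^14 m² = 8.533×10^14 m³.
ρ_w = 1029 kg m⁻³, so the mass of water = 8.533×10^14 m³ × 1029 kg m⁻³ = 8.780×10^17 kg = 8.78×10^5 Gt (and the same mass of ice, by conservation).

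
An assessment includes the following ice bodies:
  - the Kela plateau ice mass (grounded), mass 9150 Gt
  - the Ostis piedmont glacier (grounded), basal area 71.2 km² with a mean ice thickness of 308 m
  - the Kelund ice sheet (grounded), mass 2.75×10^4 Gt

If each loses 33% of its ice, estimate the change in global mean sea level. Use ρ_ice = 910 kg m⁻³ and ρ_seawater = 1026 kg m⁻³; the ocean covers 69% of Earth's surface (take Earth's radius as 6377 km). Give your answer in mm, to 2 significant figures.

Kela: 0.33 × 9150 Gt = 3.020×10^15 kg; dividing by ρ_w = 1026 kg m⁻³ gives 2.943×10^12 m³ of water.
Ostis: ice volume = 71.2 km² × 308 m = 21.93 km³; 0.33 × 21.93 × (910/1026) = 6.419 km³ of water.
Kelund: 0.33 × 2.75×10^4 Gt = 9.075×10^15 kg; dividing by ρ_w = 1026 kg m⁻³ gives 8.845×10^12 m³ of water.
Total added water ≈ 1.179×10^13 m³ over 3.53×10^14 m² → Δh = 0.0334 m = 33 mm.

≈ 33 mm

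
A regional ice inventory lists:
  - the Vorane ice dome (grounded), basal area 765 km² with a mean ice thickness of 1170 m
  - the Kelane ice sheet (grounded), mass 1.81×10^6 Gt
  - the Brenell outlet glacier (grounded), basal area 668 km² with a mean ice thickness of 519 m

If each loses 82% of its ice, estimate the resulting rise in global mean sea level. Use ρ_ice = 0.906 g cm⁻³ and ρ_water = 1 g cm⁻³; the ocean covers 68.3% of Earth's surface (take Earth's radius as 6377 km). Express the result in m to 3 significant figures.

≈ 4.25 m

Vorane: ice volume = 765 km² × 1170 m = 895.0 km³; 0.82 × 895.0 × (906/1000) = 665.0 km³ of water.
Kelane: 0.82 × 1.81×10^6 Gt = 1.484×10^18 kg; dividing by ρ_w = 1 g cm⁻³ = 1000 kg m⁻³ gives 1.484×10^15 m³ of water.
Brenell: ice volume = 668 km² × 519 m = 346.7 km³; 0.82 × 346.7 × (906/1000) = 257.6 km³ of water.
Total added water ≈ 1.485×10^15 m³ over 3.49×10^14 m² → Δh = 4.25 m.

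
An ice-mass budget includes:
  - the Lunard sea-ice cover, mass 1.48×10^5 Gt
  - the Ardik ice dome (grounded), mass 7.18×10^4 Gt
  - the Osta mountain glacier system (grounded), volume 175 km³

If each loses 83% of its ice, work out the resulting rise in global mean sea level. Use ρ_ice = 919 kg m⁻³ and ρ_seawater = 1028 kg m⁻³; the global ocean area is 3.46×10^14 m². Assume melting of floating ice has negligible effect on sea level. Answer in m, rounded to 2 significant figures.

≈ 0.17 m

The Lunard sea-ice cover is floating and already displaces its own weight of water, so its melt adds essentially nothing to sea level.
Ardik: 0.83 × 7.18×10^4 Gt = 5.959×10^16 kg; dividing by ρ_w = 1028 kg m⁻³ gives 5.797×10^13 m³ of water.
Osta: 0.83 × 175 km³ × (919/1028) = 129.8 km³ of water.
Total added water ≈ 5.810×10^13 m³ over 3.46×10^14 m² → Δh = 0.168 m.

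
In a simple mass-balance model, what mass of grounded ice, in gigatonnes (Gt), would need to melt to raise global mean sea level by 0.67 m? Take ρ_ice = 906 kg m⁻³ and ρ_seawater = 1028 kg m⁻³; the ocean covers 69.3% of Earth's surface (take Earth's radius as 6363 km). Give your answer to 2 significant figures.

Required water volume = Δh × A = 0.67 m × 3.53×10^14 m² = 2.362×10^14 m³.
ρ_w = 1028 kg m⁻³, so the mass of water = 2.362×10^14 m³ × 1028 kg m⁻³ = 2.428×10^17 kg = 2.4×10^5 Gt (and the same mass of ice, by conservation).

≈ 2.4×10^5 Gt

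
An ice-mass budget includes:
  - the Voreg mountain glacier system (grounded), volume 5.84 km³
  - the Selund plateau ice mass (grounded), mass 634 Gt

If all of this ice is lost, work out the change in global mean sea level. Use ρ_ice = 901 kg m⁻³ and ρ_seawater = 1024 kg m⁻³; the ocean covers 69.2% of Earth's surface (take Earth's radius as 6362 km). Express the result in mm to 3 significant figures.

≈ 1.77 mm

Voreg: 5.84 km³ × (901/1024) = 5.139 km³ of water.
Selund: 634 Gt = 6.340×10^14 kg; dividing by ρ_w = 1024 kg m⁻³ gives 6.191×10^11 m³ of water.
Total added water ≈ 6.243×10^11 m³ over 3.52×10^14 m² → Δh = 1.77×10^-3 m = 1.77 mm.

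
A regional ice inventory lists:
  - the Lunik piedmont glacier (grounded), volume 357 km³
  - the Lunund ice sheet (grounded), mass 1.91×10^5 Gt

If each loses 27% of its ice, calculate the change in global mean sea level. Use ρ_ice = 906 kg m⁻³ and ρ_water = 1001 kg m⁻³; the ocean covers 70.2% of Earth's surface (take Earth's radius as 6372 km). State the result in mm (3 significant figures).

≈ 144 mm

Lunik: 0.27 × 357 km³ × (906/1001) = 87.24 km³ of water.
Lunund: 0.27 × 1.91×10^5 Gt = 5.157×10^16 kg; dividing by ρ_w = 1001 kg m⁻³ gives 5.152×10^13 m³ of water.
Total added water ≈ 5.161×10^13 m³ over 3.58×10^14 m² → Δh = 0.144 m = 144 mm.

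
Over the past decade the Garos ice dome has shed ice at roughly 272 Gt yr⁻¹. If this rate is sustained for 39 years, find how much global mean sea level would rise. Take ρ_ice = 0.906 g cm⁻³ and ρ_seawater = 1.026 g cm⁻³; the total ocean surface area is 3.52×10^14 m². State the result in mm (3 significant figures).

≈ 29.4 mm

Total mass lost = 272 Gt/yr × 39 yr = 1.061×10^4 Gt = 1.061×10^16 kg.
ρ_w = 1.026 g cm⁻³ = 1026 kg m⁻³, so water volume = 1.061×10^16 / 1026 = 1.034×10^13 m³.
Δh = 1.034×10^13 / 3.52×10^14 = 0.0294 m = 29.4 mm.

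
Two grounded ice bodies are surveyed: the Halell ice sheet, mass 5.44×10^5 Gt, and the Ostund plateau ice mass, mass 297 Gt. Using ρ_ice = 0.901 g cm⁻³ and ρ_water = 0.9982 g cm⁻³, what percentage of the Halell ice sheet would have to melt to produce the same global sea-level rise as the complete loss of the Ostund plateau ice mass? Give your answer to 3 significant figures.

≈ 0.0546 %

Equal sea-level rise means equal mass of meltwater, i.e. equal mass of ice lost.
Ice mass of Ostund: 2.970×10^14 kg; ice mass of Halell: 5.440×10^17 kg.
Fraction required = 2.970×10^14 / 5.440×10^17 = 5.46×10^-4 → 0.0546 %.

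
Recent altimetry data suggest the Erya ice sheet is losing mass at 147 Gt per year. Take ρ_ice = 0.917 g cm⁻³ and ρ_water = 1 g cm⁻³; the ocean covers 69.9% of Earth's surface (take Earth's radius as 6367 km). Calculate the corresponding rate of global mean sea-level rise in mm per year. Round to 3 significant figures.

≈ 0.413 mm/yr

ρ_w = 1 g cm⁻³ = 1000 kg m⁻³. Annual water volume added = 147 Gt / ρ_w = 1.470×10^14 kg / 1000 kg m⁻³ = 1.470×10^11 m³.
Δh per year = 1.470×10^11 / 3.56×10^14 = 4.13×10^-4 m = 0.413 mm.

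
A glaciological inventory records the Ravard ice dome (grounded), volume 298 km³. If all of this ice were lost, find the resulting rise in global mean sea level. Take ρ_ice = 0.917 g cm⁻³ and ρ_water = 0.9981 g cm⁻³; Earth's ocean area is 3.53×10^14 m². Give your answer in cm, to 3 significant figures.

Ravard: 298 km³ × (917/998.1) = 273.8 km³ of water.
Spread over 3.53×10^14 m² of ocean, Δh = 2.738×10^11 / 3.53×10^14 = 7.76×10^-4 m = 0.0776 cm.

≈ 0.0776 cm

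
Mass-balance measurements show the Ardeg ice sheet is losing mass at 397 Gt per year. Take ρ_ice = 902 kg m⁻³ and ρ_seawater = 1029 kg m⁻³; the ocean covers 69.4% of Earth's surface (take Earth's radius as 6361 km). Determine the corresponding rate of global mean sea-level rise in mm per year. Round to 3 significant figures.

ρ_w = 1029 kg m⁻³. Annual water volume added = 397 Gt / ρ_w = 3.970×10^14 kg / 1029 kg m⁻³ = 3.858×10^11 m³.
Δh per year = 3.858×10^11 / 3.53×10^14 = 1.09×10^-3 m = 1.09 mm.

≈ 1.09 mm/yr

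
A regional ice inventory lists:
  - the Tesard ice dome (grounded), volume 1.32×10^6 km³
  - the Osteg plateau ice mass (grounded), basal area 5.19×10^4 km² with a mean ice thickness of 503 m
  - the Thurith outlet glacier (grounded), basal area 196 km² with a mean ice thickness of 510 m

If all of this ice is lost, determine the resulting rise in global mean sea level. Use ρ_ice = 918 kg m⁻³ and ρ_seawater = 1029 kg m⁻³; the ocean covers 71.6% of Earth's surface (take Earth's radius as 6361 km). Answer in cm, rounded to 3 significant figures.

Tesard: 1.32×10^6 km³ × (918/1029) = 1.178×10^6 km³ of water.
Osteg: ice volume = 5.19×10^4 km² × 503 m = 2.611×10^4 km³; 2.611×10^4 × (918/1029) = 2.329×10^4 km³ of water.
Thurith: ice volume = 196 km² × 510 m = 99.96 km³; 99.96 × (918/1029) = 89.18 km³ of water.
Total added water ≈ 1.201×10^15 m³ over 3.64×10^14 m² → Δh = 3.30 m = 330 cm.

≈ 330 cm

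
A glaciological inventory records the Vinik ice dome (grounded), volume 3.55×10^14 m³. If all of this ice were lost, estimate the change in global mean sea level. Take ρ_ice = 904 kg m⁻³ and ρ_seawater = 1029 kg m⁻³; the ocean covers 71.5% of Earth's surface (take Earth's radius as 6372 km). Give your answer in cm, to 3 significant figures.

≈ 85.5 cm

Vinik: 3.55×10^14 m³ × (904/1029) = 3.119×10^14 m³ of water.
Spread over 3.65×10^14 m² of ocean, Δh = 3.119×10^14 / 3.65×10^14 = 0.855 m = 85.5 cm.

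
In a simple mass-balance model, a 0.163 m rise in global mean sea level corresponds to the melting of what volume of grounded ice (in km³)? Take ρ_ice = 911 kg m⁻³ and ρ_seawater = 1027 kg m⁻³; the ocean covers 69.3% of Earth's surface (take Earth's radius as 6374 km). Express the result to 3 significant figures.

≈ 6.50×10^4 km³

Required water volume = Δh × A = 0.163 m × 3.54×10^14 m² = 5.767×10^13 m³ = 5.767×10^4 km³.
Ice volume = water volume × ρ_w/ρ_ice = 5.767×10^4 × 1027/911 = 6.50×10^4 km³.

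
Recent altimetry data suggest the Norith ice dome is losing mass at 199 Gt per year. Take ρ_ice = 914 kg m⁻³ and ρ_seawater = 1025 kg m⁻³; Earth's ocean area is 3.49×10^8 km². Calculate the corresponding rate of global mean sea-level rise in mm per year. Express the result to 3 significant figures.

≈ 0.556 mm/yr

ρ_w = 1025 kg m⁻³. Annual water volume added = 199 Gt / ρ_w = 1.990×10^14 kg / 1025 kg m⁻³ = 1.941×10^11 m³.
Δh per year = 1.941×10^11 / 3.49×10^14 = 5.56×10^-4 m = 0.556 mm.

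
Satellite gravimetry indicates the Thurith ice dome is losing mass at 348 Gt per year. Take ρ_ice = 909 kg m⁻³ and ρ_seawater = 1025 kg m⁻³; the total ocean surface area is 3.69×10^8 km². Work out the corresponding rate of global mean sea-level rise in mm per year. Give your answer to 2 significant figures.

ρ_w = 1025 kg m⁻³. Annual water volume added = 348 Gt / ρ_w = 3.480×10^14 kg / 1025 kg m⁻³ = 3.395×10^11 m³.
Δh per year = 3.395×10^11 / 3.69×10^14 = 9.20×10^-4 m = 0.92 mm.

≈ 0.92 mm/yr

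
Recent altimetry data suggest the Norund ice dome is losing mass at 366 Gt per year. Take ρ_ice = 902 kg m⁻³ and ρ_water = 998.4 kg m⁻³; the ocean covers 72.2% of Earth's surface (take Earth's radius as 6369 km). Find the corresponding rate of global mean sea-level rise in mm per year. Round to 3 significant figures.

ρ_w = 998.4 kg m⁻³. Annual water volume added = 366 Gt / ρ_w = 3.660×10^14 kg / 998.4 kg m⁻³ = 3.666×10^11 m³.
Δh per year = 3.666×10^11 / 3.68×10^14 = 9.96×10^-4 m = 0.996 mm.

≈ 0.996 mm/yr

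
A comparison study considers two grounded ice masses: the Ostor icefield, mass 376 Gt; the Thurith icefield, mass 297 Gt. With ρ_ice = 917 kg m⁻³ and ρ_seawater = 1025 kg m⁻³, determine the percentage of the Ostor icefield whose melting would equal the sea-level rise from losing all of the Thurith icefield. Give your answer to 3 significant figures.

Equal sea-level rise means equal mass of meltwater, i.e. equal mass of ice lost.
Ice mass of Thurith: 2.970×10^14 kg; ice mass of Ostor: 3.760×10^14 kg.
Fraction required = 2.970×10^14 / 3.760×10^14 = 0.790 → 79.0 %.

≈ 79.0 %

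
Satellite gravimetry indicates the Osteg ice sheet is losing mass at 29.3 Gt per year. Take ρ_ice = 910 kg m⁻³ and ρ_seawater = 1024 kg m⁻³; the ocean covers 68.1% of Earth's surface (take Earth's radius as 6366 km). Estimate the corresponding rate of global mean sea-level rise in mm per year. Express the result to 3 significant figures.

ρ_w = 1024 kg m⁻³. Annual water volume added = 29.3 Gt / ρ_w = 2.930×10^13 kg / 1024 kg m⁻³ = 2.861×10^10 m³.
Δh per year = 2.861×10^10 / 3.47×10^14 = 8.25×10^-5 m = 0.0825 mm.

≈ 0.0825 mm/yr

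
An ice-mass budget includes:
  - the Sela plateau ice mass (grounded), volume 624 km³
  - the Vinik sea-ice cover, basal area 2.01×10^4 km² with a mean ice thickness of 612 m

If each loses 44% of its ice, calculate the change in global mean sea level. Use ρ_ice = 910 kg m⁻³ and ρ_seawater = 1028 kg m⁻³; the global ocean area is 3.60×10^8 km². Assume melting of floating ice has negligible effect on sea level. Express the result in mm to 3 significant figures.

≈ 0.675 mm

Sela: 0.44 × 624 km³ × (910/1028) = 243.0 km³ of water.
The Vinik sea-ice cover is floating and already displaces its own weight of water, so its melt adds essentially nothing to sea level.
Total added water ≈ 2.430×10^11 m³ over 3.60×10^14 m² → Δh = 6.75×10^-4 m = 0.675 mm.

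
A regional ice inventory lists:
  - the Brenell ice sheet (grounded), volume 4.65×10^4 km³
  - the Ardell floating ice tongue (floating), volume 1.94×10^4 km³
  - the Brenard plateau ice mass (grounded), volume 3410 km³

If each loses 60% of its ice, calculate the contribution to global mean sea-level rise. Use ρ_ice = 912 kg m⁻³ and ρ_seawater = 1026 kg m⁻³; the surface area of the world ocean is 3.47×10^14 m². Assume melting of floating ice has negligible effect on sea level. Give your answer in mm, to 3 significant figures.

Brenell: 0.6 × 4.65×10^4 km³ × (912/1026) = 2.480×10^4 km³ of water.
The Ardell floating ice tongue is floating and already displaces its own weight of water, so its melt adds essentially nothing to sea level.
Brenard: 0.6 × 3410 km³ × (912/1026) = 1819 km³ of water.
Total added water ≈ 2.662×10^13 m³ over 3.47×10^14 m² → Δh = 0.0767 m = 76.7 mm.

≈ 76.7 mm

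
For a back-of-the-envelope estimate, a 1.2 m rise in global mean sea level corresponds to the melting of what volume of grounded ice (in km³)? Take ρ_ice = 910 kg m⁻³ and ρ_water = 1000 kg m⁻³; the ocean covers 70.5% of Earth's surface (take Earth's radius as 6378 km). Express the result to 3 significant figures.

≈ 4.75×10^5 km³

Required water volume = Δh × A = 1.2 m × 3.60×10^14 m² = 4.325×10^14 m³ = 4.325×10^5 km³.
Ice volume = water volume × ρ_w/ρ_ice = 4.325×10^5 × 1000/910 = 4.75×10^5 km³.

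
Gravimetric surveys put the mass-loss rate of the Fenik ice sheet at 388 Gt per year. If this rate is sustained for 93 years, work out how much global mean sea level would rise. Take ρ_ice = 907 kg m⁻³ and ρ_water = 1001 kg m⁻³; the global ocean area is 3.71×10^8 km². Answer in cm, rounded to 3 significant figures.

Total mass lost = 388 Gt/yr × 93 yr = 3.608×10^4 Gt = 3.608×10^16 kg.
ρ_w = 1001 kg m⁻³, so water volume = 3.608×10^16 / 1001 = 3.605×10^13 m³.
Δh = 3.605×10^13 / 3.71×10^14 = 0.0972 m = 9.72 cm.

≈ 9.72 cm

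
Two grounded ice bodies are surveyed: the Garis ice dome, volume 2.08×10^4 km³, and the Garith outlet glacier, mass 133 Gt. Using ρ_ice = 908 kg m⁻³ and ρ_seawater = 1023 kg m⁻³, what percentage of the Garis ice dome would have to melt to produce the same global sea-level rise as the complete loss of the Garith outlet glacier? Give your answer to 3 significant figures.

Equal sea-level rise means equal mass of meltwater, i.e. equal mass of ice lost.
Ice mass of Garith: 1.330×10^14 kg; ice mass of Garis: 1.889×10^16 kg.
Fraction required = 1.330×10^14 / 1.889×10^16 = 7.04×10^-3 → 0.704 %.

≈ 0.704 %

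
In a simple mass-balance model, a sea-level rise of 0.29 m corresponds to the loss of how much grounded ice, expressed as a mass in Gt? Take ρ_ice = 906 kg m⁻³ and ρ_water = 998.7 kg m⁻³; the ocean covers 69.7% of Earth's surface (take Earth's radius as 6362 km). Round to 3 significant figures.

≈ 1.03×10^5 Gt

Required water volume = Δh × A = 0.29 m × 3.55×10^14 m² = 1.028×10^14 m³.
ρ_w = 998.7 kg m⁻³, so the mass of water = 1.028×10^14 m³ × 998.7 kg m⁻³ = 1.027×10^17 kg = 1.03×10^5 Gt (and the same mass of ice, by conservation).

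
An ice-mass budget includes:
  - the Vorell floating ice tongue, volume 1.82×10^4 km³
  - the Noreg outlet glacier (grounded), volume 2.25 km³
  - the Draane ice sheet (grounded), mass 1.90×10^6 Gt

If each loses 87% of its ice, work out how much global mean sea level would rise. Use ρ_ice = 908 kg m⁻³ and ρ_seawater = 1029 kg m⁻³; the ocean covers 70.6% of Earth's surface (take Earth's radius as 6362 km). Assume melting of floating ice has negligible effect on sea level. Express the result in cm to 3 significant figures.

The Vorell floating ice tongue is floating and already displaces its own weight of water, so its melt adds essentially nothing to sea level.
Noreg: 0.87 × 2.25 km³ × (908/1029) = 1.727 km³ of water.
Draane: 0.87 × 1.90×10^6 Gt = 1.653×10^18 kg; dividing by ρ_w = 1029 kg m⁻³ gives 1.606×10^15 m³ of water.
Total added water ≈ 1.606×10^15 m³ over 3.59×10^14 m² → Δh = 4.47 m = 447 cm.

≈ 447 cm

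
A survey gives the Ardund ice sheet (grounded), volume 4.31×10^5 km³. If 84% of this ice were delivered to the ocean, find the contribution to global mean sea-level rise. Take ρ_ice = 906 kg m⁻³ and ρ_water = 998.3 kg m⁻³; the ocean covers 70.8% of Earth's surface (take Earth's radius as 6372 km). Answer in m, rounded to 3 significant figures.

≈ 0.910 m

Ardund: 0.84 × 4.31×10^5 km³ × (906/998.3) = 3.286×10^5 km³ of water.
Spread over 3.61×10^14 m² of ocean, Δh = 3.286×10^14 / 3.61×10^14 = 0.910 m.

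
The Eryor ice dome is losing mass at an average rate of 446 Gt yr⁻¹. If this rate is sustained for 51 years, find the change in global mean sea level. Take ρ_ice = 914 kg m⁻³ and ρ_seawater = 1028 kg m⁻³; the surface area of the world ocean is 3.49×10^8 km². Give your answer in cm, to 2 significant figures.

≈ 6.3 cm

Total mass lost = 446 Gt/yr × 51 yr = 2.275×10^4 Gt = 2.275×10^16 kg.
ρ_w = 1028 kg m⁻³, so water volume = 2.275×10^16 / 1028 = 2.213×10^13 m³.
Δh = 2.213×10^13 / 3.49×10^14 = 0.0634 m = 6.3 cm.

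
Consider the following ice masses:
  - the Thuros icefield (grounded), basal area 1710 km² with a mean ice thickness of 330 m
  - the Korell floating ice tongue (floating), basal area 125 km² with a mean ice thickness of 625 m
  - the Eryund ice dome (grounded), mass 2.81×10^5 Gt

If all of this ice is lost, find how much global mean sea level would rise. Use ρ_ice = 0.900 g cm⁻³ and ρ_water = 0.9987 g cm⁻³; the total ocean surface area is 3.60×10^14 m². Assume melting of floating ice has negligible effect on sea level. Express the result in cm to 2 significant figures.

Thuros: ice volume = 1710 km² × 330 m = 564.3 km³; 564.3 × (900/998.7) = 508.5 km³ of water.
The Korell floating ice tongue is floating and already displaces its own weight of water, so its melt adds essentially nothing to sea level.
Eryund: 2.81×10^5 Gt = 2.810×10^17 kg; dividing by ρ_w = 0.9987 g cm⁻³ = 998.7 kg m⁻³ gives 2.814×10^14 m³ of water.
Total added water ≈ 2.819×10^14 m³ over 3.60×10^14 m² → Δh = 0.783 m = 78 cm.

≈ 78 cm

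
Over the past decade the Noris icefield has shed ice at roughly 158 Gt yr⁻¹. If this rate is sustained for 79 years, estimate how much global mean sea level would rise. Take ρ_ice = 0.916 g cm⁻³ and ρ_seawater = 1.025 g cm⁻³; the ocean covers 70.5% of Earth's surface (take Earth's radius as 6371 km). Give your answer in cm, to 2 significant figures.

Total mass lost = 158 Gt/yr × 79 yr = 1.248×10^4 Gt = 1.248×10^16 kg.
ρ_w = 1.025 g cm⁻³ = 1025 kg m⁻³, so water volume = 1.248×10^16 / 1025 = 1.218×10^13 m³.
Δh = 1.218×10^13 / 3.60×10^14 = 0.0339 m = 3.4 cm.

≈ 3.4 cm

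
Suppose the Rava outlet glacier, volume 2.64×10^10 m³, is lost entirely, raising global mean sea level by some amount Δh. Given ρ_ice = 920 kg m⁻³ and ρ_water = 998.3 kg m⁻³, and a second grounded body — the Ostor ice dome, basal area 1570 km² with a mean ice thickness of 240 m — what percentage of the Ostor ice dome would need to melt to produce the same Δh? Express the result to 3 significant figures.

Equal sea-level rise means equal mass of meltwater, i.e. equal mass of ice lost.
Ice mass of Rava: 2.429×10^13 kg; ice mass of Ostor: 3.467×10^14 kg.
Fraction required = 2.429×10^13 / 3.467×10^14 = 0.0701 → 7.01 %.

≈ 7.01 %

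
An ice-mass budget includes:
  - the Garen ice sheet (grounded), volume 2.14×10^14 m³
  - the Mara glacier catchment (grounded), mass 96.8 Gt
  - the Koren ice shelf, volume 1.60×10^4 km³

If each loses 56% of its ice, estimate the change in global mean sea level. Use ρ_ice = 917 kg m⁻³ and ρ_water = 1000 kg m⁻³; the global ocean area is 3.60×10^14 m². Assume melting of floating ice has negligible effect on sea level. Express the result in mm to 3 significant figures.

≈ 305 mm

Garen: 0.56 × 2.14×10^14 m³ × (917/1000) = 1.099×10^14 m³ of water.
Mara: 0.56 × 96.8 Gt = 5.421×10^13 kg; dividing by ρ_w = 1000 kg m⁻³ gives 5.421×10^10 m³ of water.
The Koren ice shelf is floating and already displaces its own weight of water, so its melt adds essentially nothing to sea level.
Total added water ≈ 1.099×10^14 m³ over 3.60×10^14 m² → Δh = 0.305 m = 305 mm.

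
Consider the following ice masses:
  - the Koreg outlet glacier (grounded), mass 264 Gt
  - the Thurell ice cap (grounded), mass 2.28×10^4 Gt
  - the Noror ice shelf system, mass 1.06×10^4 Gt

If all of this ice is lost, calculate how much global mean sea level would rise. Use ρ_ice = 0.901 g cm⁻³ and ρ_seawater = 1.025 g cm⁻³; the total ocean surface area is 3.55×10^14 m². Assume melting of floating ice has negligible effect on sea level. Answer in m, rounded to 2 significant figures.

≈ 0.063 m

Koreg: 264 Gt = 2.640×10^14 kg; dividing by ρ_w = 1.025 g cm⁻³ = 1025 kg m⁻³ gives 2.576×10^11 m³ of water.
Thurell: 2.28×10^4 Gt = 2.280×10^16 kg; dividing by ρ_w = 1025 kg m⁻³ gives 2.224×10^13 m³ of water.
The Noror ice shelf system is floating and already displaces its own weight of water, so its melt adds essentially nothing to sea level.
Total added water ≈ 2.250×10^13 m³ over 3.55×10^14 m² → Δh = 0.0634 m.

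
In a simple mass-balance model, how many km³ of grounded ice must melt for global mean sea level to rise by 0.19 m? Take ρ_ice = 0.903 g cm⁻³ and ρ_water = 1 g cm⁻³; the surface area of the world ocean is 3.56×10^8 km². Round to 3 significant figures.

Required water volume = Δh × A = 0.19 m × 3.56×10^14 m² = 6.764×10^13 m³ = 6.764×10^4 km³.
Ice volume = water volume × ρ_w/ρ_ice = 6.764×10^4 × 1000/903 = 7.49×10^4 km³.

≈ 7.49×10^4 km³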